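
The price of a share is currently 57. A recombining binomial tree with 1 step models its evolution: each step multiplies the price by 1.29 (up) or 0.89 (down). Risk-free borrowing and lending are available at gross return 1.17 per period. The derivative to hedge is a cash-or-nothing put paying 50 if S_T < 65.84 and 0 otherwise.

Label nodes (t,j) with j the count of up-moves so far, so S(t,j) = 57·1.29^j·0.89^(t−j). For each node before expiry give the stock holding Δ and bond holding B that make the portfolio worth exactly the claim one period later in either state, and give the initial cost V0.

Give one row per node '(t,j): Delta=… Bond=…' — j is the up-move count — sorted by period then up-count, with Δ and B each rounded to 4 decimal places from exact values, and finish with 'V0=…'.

Risk-neutral probability p* = (R−d)/(u−d) = (1.17−0.89)/(1.29−0.89) = 0.7000.
Terminal values V(1,·): V(1,0)=50.0000, V(1,1)=0.0000
  t=0,j=0: stock 57.0000 → up 73.5300 (V=0.0000), down 50.7300 (V=50.0000). Price 12.8205; hedge Δ=-2.1930, bond B=137.8205.
Check: Δ(0,0)·S0 + B(0,0) = 12.8205 = V0.

(0,0): Delta=-2.1930 Bond=137.8205
V0=12.8205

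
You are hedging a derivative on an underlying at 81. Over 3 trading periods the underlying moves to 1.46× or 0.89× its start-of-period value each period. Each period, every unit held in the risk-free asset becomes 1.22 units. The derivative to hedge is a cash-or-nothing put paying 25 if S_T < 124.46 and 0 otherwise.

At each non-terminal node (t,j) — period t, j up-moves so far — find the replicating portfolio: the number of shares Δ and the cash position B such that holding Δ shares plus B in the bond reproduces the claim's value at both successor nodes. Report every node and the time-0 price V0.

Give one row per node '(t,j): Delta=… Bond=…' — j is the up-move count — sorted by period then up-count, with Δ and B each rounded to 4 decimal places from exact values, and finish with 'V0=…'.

No-arbitrage ⇒ martingale measure with p* = (R−d)/(u−d) = 0.5789.
Terminal payoffs: V(3,0)=25.0000, V(3,1)=25.0000, V(3,2)=0.0000, V(3,3)=0.0000
  t=2,j=0: stock 64.1601 → up 93.6737 (V=25.0000), down 57.1025 (V=25.0000). Price 20.4918; hedge Δ=0.0000, bond B=20.4918.
  t=2,j=1: stock 105.2514 → up 153.6670 (V=0.0000), down 93.6737 (V=25.0000). Price 8.6281; hedge Δ=-0.4167, bond B=52.4878.
  t=2,j=2: stock 172.6596 → up 252.0830 (V=0.0000), down 153.6670 (V=0.0000). Price 0.0000; hedge Δ=0.0000, bond B=0.0000.
  t=1,j=0: stock 72.0900 → up 105.2514 (V=8.6281), down 64.1601 (V=20.4918). Price 11.1667; hedge Δ=-0.2887, bond B=31.9802.
  t=1,j=1: stock 118.2600 → up 172.6596 (V=0.0000), down 105.2514 (V=8.6281). Price 2.9778; hedge Δ=-0.1280, bond B=18.1148.
  t=0,j=0: stock 81.0000 → up 118.2600 (V=2.9778), down 72.0900 (V=11.1667). Price 5.2670; hedge Δ=-0.1774, bond B=19.6335.
Self-financing check: at every node Δ·S+B equals the discounted successor values.

(0,0): Delta=-0.1774 Bond=19.6335
(1,0): Delta=-0.2887 Bond=31.9802
(1,1): Delta=-0.1280 Bond=18.1148
(2,0): Delta=0.0000 Bond=20.4918
(2,1): Delta=-0.4167 Bond=52.4878
(2,2): Delta=0.0000 Bond=0.0000
V0=5.2670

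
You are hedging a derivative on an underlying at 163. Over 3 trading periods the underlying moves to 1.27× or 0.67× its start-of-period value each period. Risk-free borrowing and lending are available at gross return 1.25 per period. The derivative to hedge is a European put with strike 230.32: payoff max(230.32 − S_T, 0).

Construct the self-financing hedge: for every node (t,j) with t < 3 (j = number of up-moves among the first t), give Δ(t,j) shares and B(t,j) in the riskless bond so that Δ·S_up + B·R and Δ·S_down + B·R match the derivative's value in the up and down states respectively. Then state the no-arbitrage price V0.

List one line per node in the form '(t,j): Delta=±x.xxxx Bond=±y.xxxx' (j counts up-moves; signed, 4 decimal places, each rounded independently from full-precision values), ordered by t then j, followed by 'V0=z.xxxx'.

(0,0): Delta=-0.3667 Bond=62.5932
(1,0): Delta=-1.0000 Bond=147.4048
(1,1): Delta=-0.3552 Bond=75.8565
(2,0): Delta=-1.0000 Bond=184.2560
(2,1): Delta=-1.0000 Bond=184.2560
(2,2): Delta=-0.3434 Bond=91.7367
V0=2.8220

No-arbitrage ⇒ martingale measure with p* = (R−d)/(u−d) = 0.9667.
Terminal payoffs: V(3,0)=181.2956, V(3,1)=137.3932, V(3,2)=54.1752, V(3,3)=0.0000
(2,0): S=73.1707. Δ = (V_up−V_dn)/(S_up−S_dn) = (137.3932−181.2956)/(92.9268−49.0244) = -1.0000. V = [p*·137.3932 + (1−p*)·181.2956]/1.25 = 111.0853. B = V − Δ·S = 184.2560.
(2,1): S=138.6967. Δ = (V_up−V_dn)/(S_up−S_dn) = (54.1752−137.3932)/(176.1448−92.9268) = -1.0000. V = [p*·54.1752 + (1−p*)·137.3932]/1.25 = 45.5593. B = V − Δ·S = 184.2560.
(2,2): S=262.9027. Δ = (V_up−V_dn)/(S_up−S_dn) = (0.0000−54.1752)/(333.8864−176.1448) = -0.3434. V = [p*·0.0000 + (1−p*)·54.1752]/1.25 = 1.4447. B = V − Δ·S = 91.7367.
(1,0): S=109.2100. Δ = (V_up−V_dn)/(S_up−S_dn) = (45.5593−111.0853)/(138.6967−73.1707) = -1.0000. V = [p*·45.5593 + (1−p*)·111.0853]/1.25 = 38.1948. B = V − Δ·S = 147.4048.
(1,1): S=207.0100. Δ = (V_up−V_dn)/(S_up−S_dn) = (1.4447−45.5593)/(262.9027−138.6967) = -0.3552. V = [p*·1.4447 + (1−p*)·45.5593]/1.25 = 2.3321. B = V − Δ·S = 75.8565.
(0,0): S=163.0000. Δ = (V_up−V_dn)/(S_up−S_dn) = (2.3321−38.1948)/(207.0100−109.2100) = -0.3667. V = [p*·2.3321 + (1−p*)·38.1948]/1.25 = 2.8220. B = V − Δ·S = 62.5932.
The time-0 hedge costs 2.8220, which is the no-arbitrage price.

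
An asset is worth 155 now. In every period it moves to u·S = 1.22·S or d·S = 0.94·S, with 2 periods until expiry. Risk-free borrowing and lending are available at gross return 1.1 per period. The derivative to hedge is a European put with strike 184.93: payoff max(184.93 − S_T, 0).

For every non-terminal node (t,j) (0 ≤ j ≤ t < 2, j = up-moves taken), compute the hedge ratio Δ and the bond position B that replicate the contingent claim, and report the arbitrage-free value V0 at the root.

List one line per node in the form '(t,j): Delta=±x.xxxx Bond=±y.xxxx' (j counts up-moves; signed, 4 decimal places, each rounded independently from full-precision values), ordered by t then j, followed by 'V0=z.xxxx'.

(0,0): Delta=-0.4521 Bond=80.2665
(1,0): Delta=-1.0000 Bond=168.1182
(1,1): Delta=-0.1355 Bond=28.4244
V0=10.1867

Since d<R<u, set p* = (R−d)/(u−d) = 0.5714; price each node as the discounted p*-expectation of its children.
At expiry t=2: V(2,0)=47.9720, V(2,1)=7.1760, V(2,2)=0.0000
(1,0): S=145.7000. Δ = (V_up−V_dn)/(S_up−S_dn) = (7.1760−47.9720)/(177.7540−136.9580) = -1.0000. V = [p*·7.1760 + (1−p*)·47.9720]/1.1 = 22.4182. B = V − Δ·S = 168.1182.
(1,1): S=189.1000. Δ = (V_up−V_dn)/(S_up−S_dn) = (0.0000−7.1760)/(230.7020−177.7540) = -0.1355. V = [p*·0.0000 + (1−p*)·7.1760]/1.1 = 2.7958. B = V − Δ·S = 28.4244.
(0,0): S=155.0000. Δ = (V_up−V_dn)/(S_up−S_dn) = (2.7958−22.4182)/(189.1000−145.7000) = -0.4521. V = [p*·2.7958 + (1−p*)·22.4182]/1.1 = 10.1867. B = V − Δ·S = 80.2665.
Check: Δ(0,0)·S0 + B(0,0) = 10.1867 = V0.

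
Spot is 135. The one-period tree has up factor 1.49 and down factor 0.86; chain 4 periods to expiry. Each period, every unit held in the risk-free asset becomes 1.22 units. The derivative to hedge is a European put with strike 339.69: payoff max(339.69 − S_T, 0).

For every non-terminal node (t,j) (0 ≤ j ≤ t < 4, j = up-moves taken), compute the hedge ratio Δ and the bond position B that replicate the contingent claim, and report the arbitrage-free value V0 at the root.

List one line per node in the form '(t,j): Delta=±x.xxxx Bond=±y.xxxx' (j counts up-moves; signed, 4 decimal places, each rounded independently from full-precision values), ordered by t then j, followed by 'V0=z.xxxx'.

(0,0): Delta=-0.5395 Bond=113.2486
(1,0): Delta=-0.8669 Bond=176.1798
(1,1): Delta=-0.3977 Bond=109.6509
(2,0): Delta=-1.0000 Bond=228.2249
(2,1): Delta=-0.8093 Bond=204.9751
(2,2): Delta=-0.2196 Bond=80.3733
(3,0): Delta=-1.0000 Bond=278.4344
(3,1): Delta=-1.0000 Bond=278.4344
(3,2): Delta=-0.7268 Bond=228.7960
(3,3): Delta=0.0000 Bond=0.0000
V0=40.4171

The replicating-portfolio and risk-neutral prices coincide; use p* = (1.22−0.86)/(1.49−0.86) = 0.5714 for the latter.
Terminal values V(4,·): V(4,0)=265.8439, V(4,1)=211.7473, V(4,2)=118.0219, V(4,3)=0.0000, V(4,4)=0.0000
  t=3,j=0: stock 85.8676 → up 127.9427 (V=211.7473), down 73.8461 (V=265.8439). Price 192.5669; hedge Δ=-1.0000, bond B=278.4344.
  t=3,j=1: stock 148.7705 → up 221.6681 (V=118.0219), down 127.9427 (V=211.7473). Price 129.6639; hedge Δ=-1.0000, bond B=278.4344.
  t=3,j=2: stock 257.7536 → up 384.0529 (V=0.0000), down 221.6681 (V=118.0219). Price 41.4597; hedge Δ=-0.7268, bond B=228.7960.
  t=3,j=3: stock 446.5731 → up 665.3939 (V=0.0000), down 384.0529 (V=0.0000). Price 0.0000; hedge Δ=0.0000, bond B=0.0000.
  t=2,j=0: stock 99.8460 → up 148.7705 (V=129.6639), down 85.8676 (V=192.5669). Price 128.3789; hedge Δ=-1.0000, bond B=228.2249.
  t=2,j=1: stock 172.9890 → up 257.7536 (V=41.4597), down 148.7705 (V=129.6639). Price 64.9684; hedge Δ=-0.8093, bond B=204.9751.
  t=2,j=2: stock 299.7135 → up 446.5731 (V=0.0000), down 257.7536 (V=41.4597). Price 14.5643; hedge Δ=-0.2196, bond B=80.3733.
  t=1,j=0: stock 116.1000 → up 172.9890 (V=64.9684), down 99.8460 (V=128.3789). Price 75.5282; hedge Δ=-0.8669, bond B=176.1798.
  t=1,j=1: stock 201.1500 → up 299.7135 (V=14.5643), down 172.9890 (V=64.9684). Price 29.6443; hedge Δ=-0.3977, bond B=109.6509.
  t=0,j=0: stock 135.0000 → up 201.1500 (V=29.6443), down 116.1000 (V=75.5282). Price 40.4171; hedge Δ=-0.5395, bond B=113.2486.
The time-0 hedge costs 40.4171, which is the no-arbitrage price.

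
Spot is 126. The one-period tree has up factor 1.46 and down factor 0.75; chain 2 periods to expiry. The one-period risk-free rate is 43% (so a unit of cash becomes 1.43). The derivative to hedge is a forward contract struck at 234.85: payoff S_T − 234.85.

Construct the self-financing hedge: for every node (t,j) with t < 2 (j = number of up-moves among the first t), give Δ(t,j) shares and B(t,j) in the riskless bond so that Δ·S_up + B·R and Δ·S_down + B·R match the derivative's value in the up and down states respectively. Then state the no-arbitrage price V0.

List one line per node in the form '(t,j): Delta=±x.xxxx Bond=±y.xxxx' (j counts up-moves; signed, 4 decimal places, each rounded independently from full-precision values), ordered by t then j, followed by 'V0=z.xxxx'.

(0,0): Delta=1.0000 Bond=-114.8467
(1,0): Delta=1.0000 Bond=-164.2308
(1,1): Delta=1.0000 Bond=-164.2308
V0=11.1533

No-arbitrage ⇒ martingale measure with p* = (R−d)/(u−d) = 0.9577.
At expiry t=2: V(2,0)=-163.9750, V(2,1)=-96.8800, V(2,2)=33.7316
Node (1,0) S=94.5000: V=(p*·-96.8800+(1−p*)·-163.9750)/1.43=-69.7308; Δ=(-96.8800−-163.9750)/(137.9700−70.8750)=1.0000; B=V−Δ·S=-164.2308
Node (1,1) S=183.9600: V=(p*·33.7316+(1−p*)·-96.8800)/1.43=19.7292; Δ=(33.7316−-96.8800)/(268.5816−137.9700)=1.0000; B=V−Δ·S=-164.2308
Node (0,0) S=126.0000: V=(p*·19.7292+(1−p*)·-69.7308)/1.43=11.1533; Δ=(19.7292−-69.7308)/(183.9600−94.5000)=1.0000; B=V−Δ·S=-114.8467
Check: Δ(0,0)·S0 + B(0,0) = 11.1533 = V0.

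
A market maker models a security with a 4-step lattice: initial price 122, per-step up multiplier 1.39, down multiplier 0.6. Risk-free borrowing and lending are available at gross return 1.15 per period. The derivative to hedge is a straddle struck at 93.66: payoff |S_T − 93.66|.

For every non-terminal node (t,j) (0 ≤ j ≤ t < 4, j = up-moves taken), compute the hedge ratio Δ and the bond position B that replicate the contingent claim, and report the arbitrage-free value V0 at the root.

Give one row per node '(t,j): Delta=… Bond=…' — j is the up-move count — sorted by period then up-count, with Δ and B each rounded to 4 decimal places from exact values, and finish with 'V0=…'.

(0,0): Delta=0.8121 Bond=-22.0790
(1,0): Delta=0.3047 Bond=11.7562
(1,1): Delta=0.9077 Bond=-41.6005
(2,0): Delta=-1.0000 Bond=70.8204
(2,1): Delta=0.5504 Bond=-11.4843
(2,2): Delta=0.9750 Bond=-63.7051
(3,0): Delta=-1.0000 Bond=81.4435
(3,1): Delta=-1.0000 Bond=81.4435
(3,2): Delta=0.8424 Bond=-54.5089
(3,3): Delta=1.0000 Bond=-81.4435
V0=77.0015

The replicating-portfolio and risk-neutral prices coincide; use p* = (1.15−0.6)/(1.39−0.6) = 0.6962 for the latter.
At expiry t=4: V(4,0)=77.8488, V(4,1)=57.0307, V(4,2)=8.8022, V(4,3)=102.9273, V(4,4)=361.7673
Node (3,0) S=26.3520: V=(p*·57.0307+(1−p*)·77.8488)/1.15=55.0915; Δ=(57.0307−77.8488)/(36.6293−15.8112)=-1.0000; B=V−Δ·S=81.4435
Node (3,1) S=61.0488: V=(p*·8.8022+(1−p*)·57.0307)/1.15=20.3947; Δ=(8.8022−57.0307)/(84.8578−36.6293)=-1.0000; B=V−Δ·S=81.4435
Node (3,2) S=141.4297: V=(p*·102.9273+(1−p*)·8.8022)/1.15=64.6368; Δ=(102.9273−8.8022)/(196.5873−84.8578)=0.8424; B=V−Δ·S=-54.5089
Node (3,3) S=327.6455: V=(p*·361.7673+(1−p*)·102.9273)/1.15=246.2020; Δ=(361.7673−102.9273)/(455.4273−196.5873)=1.0000; B=V−Δ·S=-81.4435
Node (2,0) S=43.9200: V=(p*·20.3947+(1−p*)·55.0915)/1.15=26.9004; Δ=(20.3947−55.0915)/(61.0488−26.3520)=-1.0000; B=V−Δ·S=70.8204
Node (2,1) S=101.7480: V=(p*·64.6368+(1−p*)·20.3947)/1.15=44.5184; Δ=(64.6368−20.3947)/(141.4297−61.0488)=0.5504; B=V−Δ·S=-11.4843
Node (2,2) S=235.7162: V=(p*·246.2020+(1−p*)·64.6368)/1.15=166.1243; Δ=(246.2020−64.6368)/(327.6455−141.4297)=0.9750; B=V−Δ·S=-63.7051
Node (1,0) S=73.2000: V=(p*·44.5184+(1−p*)·26.9004)/1.15=34.0575; Δ=(44.5184−26.9004)/(101.7480−43.9200)=0.3047; B=V−Δ·S=11.7562
Node (1,1) S=169.5800: V=(p*·166.1243+(1−p*)·44.5184)/1.15=112.3311; Δ=(166.1243−44.5184)/(235.7162−101.7480)=0.9077; B=V−Δ·S=-41.6005
Node (0,0) S=122.0000: V=(p*·112.3311+(1−p*)·34.0575)/1.15=77.0015; Δ=(112.3311−34.0575)/(169.5800−73.2000)=0.8121; B=V−Δ·S=-22.0790
The time-0 hedge costs 77.0015, which is the no-arbitrage price.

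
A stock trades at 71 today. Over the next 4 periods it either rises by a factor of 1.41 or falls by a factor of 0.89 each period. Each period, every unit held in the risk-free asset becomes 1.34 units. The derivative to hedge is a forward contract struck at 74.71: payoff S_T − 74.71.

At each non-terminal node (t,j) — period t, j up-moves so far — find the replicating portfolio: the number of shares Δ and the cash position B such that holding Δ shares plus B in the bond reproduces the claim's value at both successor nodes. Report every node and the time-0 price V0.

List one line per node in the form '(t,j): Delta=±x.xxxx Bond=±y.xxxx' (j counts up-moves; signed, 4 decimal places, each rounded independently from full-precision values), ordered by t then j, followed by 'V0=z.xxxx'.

The replicating-portfolio and risk-neutral prices coincide; use p* = (1.34−0.89)/(1.41−0.89) = 0.8654 for the latter.
Payoff layer (t=4): V(4,0)=-30.1630, V(4,1)=-4.1356, V(4,2)=37.0990, V(4,3)=102.4255, V(4,4)=205.9205
Node (3,0) S=50.0528: V=(p*·-4.1356+(1−p*)·-30.1630)/1.34=-5.7009; Δ=(-4.1356−-30.1630)/(70.5744−44.5470)=1.0000; B=V−Δ·S=-55.7537
Node (3,1) S=79.2971: V=(p*·37.0990+(1−p*)·-4.1356)/1.34=23.5434; Δ=(37.0990−-4.1356)/(111.8090−70.5744)=1.0000; B=V−Δ·S=-55.7537
Node (3,2) S=125.6280: V=(p*·102.4255+(1−p*)·37.0990)/1.34=69.8743; Δ=(102.4255−37.0990)/(177.1355−111.8090)=1.0000; B=V−Δ·S=-55.7537
Node (3,3) S=199.0287: V=(p*·205.9205+(1−p*)·102.4255)/1.34=143.2750; Δ=(205.9205−102.4255)/(280.6305−177.1355)=1.0000; B=V−Δ·S=-55.7537
Node (2,0) S=56.2391: V=(p*·23.5434+(1−p*)·-5.7009)/1.34=14.6318; Δ=(23.5434−-5.7009)/(79.2971−50.0528)=1.0000; B=V−Δ·S=-41.6073
Node (2,1) S=89.0979: V=(p*·69.8743+(1−p*)·23.5434)/1.34=47.4906; Δ=(69.8743−23.5434)/(125.6280−79.2971)=1.0000; B=V−Δ·S=-41.6073
Node (2,2) S=141.1551: V=(p*·143.2750+(1−p*)·69.8743)/1.34=99.5478; Δ=(143.2750−69.8743)/(199.0287−125.6280)=1.0000; B=V−Δ·S=-41.6073
Node (1,0) S=63.1900: V=(p*·47.4906+(1−p*)·14.6318)/1.34=32.1398; Δ=(47.4906−14.6318)/(89.0979−56.2391)=1.0000; B=V−Δ·S=-31.0502
Node (1,1) S=100.1100: V=(p*·99.5478+(1−p*)·47.4906)/1.34=69.0598; Δ=(99.5478−47.4906)/(141.1551−89.0979)=1.0000; B=V−Δ·S=-31.0502
Node (0,0) S=71.0000: V=(p*·69.0598+(1−p*)·32.1398)/1.34=47.8282; Δ=(69.0598−32.1398)/(100.1100−63.1900)=1.0000; B=V−Δ·S=-23.1718
Check: Δ(0,0)·S0 + B(0,0) = 47.8282 = V0.

(0,0): Delta=1.0000 Bond=-23.1718
(1,0): Delta=1.0000 Bond=-31.0502
(1,1): Delta=1.0000 Bond=-31.0502
(2,0): Delta=1.0000 Bond=-41.6073
(2,1): Delta=1.0000 Bond=-41.6073
(2,2): Delta=1.0000 Bond=-41.6073
(3,0): Delta=1.0000 Bond=-55.7537
(3,1): Delta=1.0000 Bond=-55.7537
(3,2): Delta=1.0000 Bond=-55.7537
(3,3): Delta=1.0000 Bond=-55.7537
V0=47.8282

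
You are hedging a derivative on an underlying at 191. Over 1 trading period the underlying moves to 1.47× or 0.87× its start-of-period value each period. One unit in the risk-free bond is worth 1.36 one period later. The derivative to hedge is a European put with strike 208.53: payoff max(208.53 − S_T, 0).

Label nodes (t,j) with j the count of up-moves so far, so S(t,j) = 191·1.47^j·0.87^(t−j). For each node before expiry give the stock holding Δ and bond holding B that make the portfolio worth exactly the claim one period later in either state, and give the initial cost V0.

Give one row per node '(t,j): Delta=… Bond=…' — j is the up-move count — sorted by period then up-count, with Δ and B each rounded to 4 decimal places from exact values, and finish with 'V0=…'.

(0,0): Delta=-0.3696 Bond=76.3103
V0=5.7103

Risk-neutral probability p* = (R−d)/(u−d) = (1.36−0.87)/(1.47−0.87) = 0.8167.
Terminal values V(1,·): V(1,0)=42.3600, V(1,1)=0.0000
  t=0,j=0: stock 191.0000 → up 280.7700 (V=0.0000), down 166.1700 (V=42.3600). Price 5.7103; hedge Δ=-0.3696, bond B=76.3103.
Each (Δ,B) replicates both successor values, so the strategy is self-financing and V0 is arbitrage-free.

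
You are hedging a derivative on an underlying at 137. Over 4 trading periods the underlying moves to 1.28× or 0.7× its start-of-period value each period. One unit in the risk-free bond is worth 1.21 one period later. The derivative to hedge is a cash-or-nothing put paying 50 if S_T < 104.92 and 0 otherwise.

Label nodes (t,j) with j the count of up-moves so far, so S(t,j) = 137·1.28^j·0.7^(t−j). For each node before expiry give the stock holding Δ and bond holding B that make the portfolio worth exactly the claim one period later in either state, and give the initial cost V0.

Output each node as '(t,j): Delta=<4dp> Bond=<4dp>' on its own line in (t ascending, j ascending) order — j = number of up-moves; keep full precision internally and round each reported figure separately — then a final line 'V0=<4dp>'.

Risk-neutral probability p* = (R−d)/(u−d) = (1.21−0.7)/(1.28−0.7) = 0.8793.
At expiry t=4: V(4,0)=50.0000, V(4,1)=50.0000, V(4,2)=0.0000, V(4,3)=0.0000, V(4,4)=0.0000
  t=3,j=0: stock 46.9910 → up 60.1485 (V=50.0000), down 32.8937 (V=50.0000). Price 41.3223; hedge Δ=0.0000, bond B=41.3223.
  t=3,j=1: stock 85.9264 → up 109.9858 (V=0.0000), down 60.1485 (V=50.0000). Price 4.9872; hedge Δ=-1.0033, bond B=91.1941.
  t=3,j=2: stock 157.1226 → up 201.1169 (V=0.0000), down 109.9858 (V=0.0000). Price 0.0000; hedge Δ=0.0000, bond B=0.0000.
  t=3,j=3: stock 287.3098 → up 367.7566 (V=0.0000), down 201.1169 (V=0.0000). Price 0.0000; hedge Δ=0.0000, bond B=0.0000.
  t=2,j=0: stock 67.1300 → up 85.9264 (V=4.9872), down 46.9910 (V=41.3223). Price 7.7458; hedge Δ=-0.9332, bond B=70.3926.
  t=2,j=1: stock 122.7520 → up 157.1226 (V=0.0000), down 85.9264 (V=4.9872). Price 0.4974; hedge Δ=-0.0700, bond B=9.0960.
  t=2,j=2: stock 224.4608 → up 287.3098 (V=0.0000), down 157.1226 (V=0.0000). Price 0.0000; hedge Δ=0.0000, bond B=0.0000.
  t=1,j=0: stock 95.9000 → up 122.7520 (V=0.4974), down 67.1300 (V=7.7458). Price 1.1341; hedge Δ=-0.1303, bond B=13.6313.
  t=1,j=1: stock 175.3600 → up 224.4608 (V=0.0000), down 122.7520 (V=0.4974). Price 0.0496; hedge Δ=-0.0049, bond B=0.9073.
  t=0,j=0: stock 137.0000 → up 175.3600 (V=0.0496), down 95.9000 (V=1.1341). Price 0.1492; hedge Δ=-0.0136, bond B=2.0189.
Root portfolio cost Δ·137+B reproduces V0=0.1492.

(0,0): Delta=-0.0136 Bond=2.0189
(1,0): Delta=-0.1303 Bond=13.6313
(1,1): Delta=-0.0049 Bond=0.9073
(2,0): Delta=-0.9332 Bond=70.3926
(2,1): Delta=-0.0700 Bond=9.0960
(2,2): Delta=0.0000 Bond=0.0000
(3,0): Delta=0.0000 Bond=41.3223
(3,1): Delta=-1.0033 Bond=91.1941
(3,2): Delta=0.0000 Bond=0.0000
(3,3): Delta=0.0000 Bond=0.0000
V0=0.1492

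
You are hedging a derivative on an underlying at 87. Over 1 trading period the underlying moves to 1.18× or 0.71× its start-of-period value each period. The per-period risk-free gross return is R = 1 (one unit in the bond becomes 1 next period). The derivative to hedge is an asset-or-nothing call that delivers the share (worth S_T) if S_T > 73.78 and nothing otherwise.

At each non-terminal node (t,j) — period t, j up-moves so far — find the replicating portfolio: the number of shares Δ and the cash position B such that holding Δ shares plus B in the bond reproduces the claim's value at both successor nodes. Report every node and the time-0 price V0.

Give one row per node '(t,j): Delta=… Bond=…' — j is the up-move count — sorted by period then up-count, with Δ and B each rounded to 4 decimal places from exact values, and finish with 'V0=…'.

(0,0): Delta=2.5106 Bond=-155.0821
V0=63.3434

No-arbitrage ⇒ martingale measure with p* = (R−d)/(u−d) = 0.6170.
Terminal payoffs: V(1,0)=0.0000, V(1,1)=102.6600
Node (0,0) S=87.0000: V=(p*·102.6600+(1−p*)·0.0000)/1=63.3434; Δ=(102.6600−0.0000)/(102.6600−61.7700)=2.5106; B=V−Δ·S=-155.0821
Each (Δ,B) replicates both successor values, so the strategy is self-financing and V0 is arbitrage-free.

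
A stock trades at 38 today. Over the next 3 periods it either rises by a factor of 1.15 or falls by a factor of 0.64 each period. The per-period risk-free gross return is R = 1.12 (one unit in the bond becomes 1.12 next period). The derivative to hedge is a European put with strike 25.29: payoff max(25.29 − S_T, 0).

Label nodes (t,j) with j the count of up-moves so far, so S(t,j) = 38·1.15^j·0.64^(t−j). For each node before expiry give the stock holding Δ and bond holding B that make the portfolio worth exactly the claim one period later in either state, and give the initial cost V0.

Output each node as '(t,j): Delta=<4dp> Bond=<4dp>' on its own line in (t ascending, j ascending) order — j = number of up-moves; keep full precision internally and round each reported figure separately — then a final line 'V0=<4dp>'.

Since d<R<u, set p* = (R−d)/(u−d) = 0.9412; price each node as the discounted p*-expectation of its children.
Payoff layer (t=3): V(3,0)=15.3285, V(3,1)=7.3905, V(3,2)=0.0000, V(3,3)=0.0000
(2,0): S=15.5648. Δ = (V_up−V_dn)/(S_up−S_dn) = (7.3905−15.3285)/(17.8995−9.9615) = -1.0000. V = [p*·7.3905 + (1−p*)·15.3285]/1.12 = 7.0156. B = V − Δ·S = 22.5804.
(2,1): S=27.9680. Δ = (V_up−V_dn)/(S_up−S_dn) = (0.0000−7.3905)/(32.1632−17.8995) = -0.5181. V = [p*·0.0000 + (1−p*)·7.3905]/1.12 = 0.3882. B = V − Δ·S = 14.8793.
(2,2): S=50.2550. Δ = (V_up−V_dn)/(S_up−S_dn) = (0.0000−0.0000)/(57.7932−32.1632) = 0.0000. V = [p*·0.0000 + (1−p*)·0.0000]/1.12 = 0.0000. B = V − Δ·S = 0.0000.
(1,0): S=24.3200. Δ = (V_up−V_dn)/(S_up−S_dn) = (0.3882−7.0156)/(27.9680−15.5648) = -0.5343. V = [p*·0.3882 + (1−p*)·7.0156]/1.12 = 0.6946. B = V − Δ·S = 13.6896.
(1,1): S=43.7000. Δ = (V_up−V_dn)/(S_up−S_dn) = (0.0000−0.3882)/(50.2550−27.9680) = -0.0174. V = [p*·0.0000 + (1−p*)·0.3882]/1.12 = 0.0204. B = V − Δ·S = 0.7815.
(0,0): S=38.0000. Δ = (V_up−V_dn)/(S_up−S_dn) = (0.0204−0.6946)/(43.7000−24.3200) = -0.0348. V = [p*·0.0204 + (1−p*)·0.6946]/1.12 = 0.0536. B = V − Δ·S = 1.3757.
Each (Δ,B) replicates both successor values, so the strategy is self-financing and V0 is arbitrage-free.

(0,0): Delta=-0.0348 Bond=1.3757
(1,0): Delta=-0.5343 Bond=13.6896
(1,1): Delta=-0.0174 Bond=0.7815
(2,0): Delta=-1.0000 Bond=22.5804
(2,1): Delta=-0.5181 Bond=14.8793
(2,2): Delta=0.0000 Bond=0.0000
V0=0.0536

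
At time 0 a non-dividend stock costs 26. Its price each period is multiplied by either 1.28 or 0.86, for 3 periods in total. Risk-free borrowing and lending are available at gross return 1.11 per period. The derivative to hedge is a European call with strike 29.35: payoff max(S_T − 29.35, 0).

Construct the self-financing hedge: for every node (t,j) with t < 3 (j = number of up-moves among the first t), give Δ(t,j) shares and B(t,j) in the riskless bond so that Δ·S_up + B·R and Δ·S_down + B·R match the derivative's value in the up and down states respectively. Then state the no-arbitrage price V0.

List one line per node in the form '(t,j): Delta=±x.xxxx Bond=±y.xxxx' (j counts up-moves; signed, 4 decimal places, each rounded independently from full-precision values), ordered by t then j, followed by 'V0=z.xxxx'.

Since d<R<u, set p* = (R−d)/(u−d) = 0.5952; price each node as the discounted p*-expectation of its children.
At expiry t=3: V(3,0)=0.0000, V(3,1)=0.0000, V(3,2)=7.2846, V(3,3)=25.1760
Node (2,0) S=19.2296: V=(p*·0.0000+(1−p*)·0.0000)/1.11=0.0000; Δ=(0.0000−0.0000)/(24.6139−16.5375)=0.0000; B=V−Δ·S=0.0000
Node (2,1) S=28.6208: V=(p*·7.2846+(1−p*)·0.0000)/1.11=3.9064; Δ=(7.2846−0.0000)/(36.6346−24.6139)=0.6060; B=V−Δ·S=-13.4380
Node (2,2) S=42.5984: V=(p*·25.1760+(1−p*)·7.2846)/1.11=16.1570; Δ=(25.1760−7.2846)/(54.5260−36.6346)=1.0000; B=V−Δ·S=-26.4414
Node (1,0) S=22.3600: V=(p*·3.9064+(1−p*)·0.0000)/1.11=2.0948; Δ=(3.9064−0.0000)/(28.6208−19.2296)=0.4160; B=V−Δ·S=-7.2061
Node (1,1) S=33.2800: V=(p*·16.1570+(1−p*)·3.9064)/1.11=10.0886; Δ=(16.1570−3.9064)/(42.5984−28.6208)=0.8764; B=V−Δ·S=-19.0794
Node (0,0) S=26.0000: V=(p*·10.0886+(1−p*)·2.0948)/1.11=6.1739; Δ=(10.0886−2.0948)/(33.2800−22.3600)=0.7320; B=V−Δ·S=-12.8590
Root portfolio cost Δ·26+B reproduces V0=6.1739.

(0,0): Delta=0.7320 Bond=-12.8590
(1,0): Delta=0.4160 Bond=-7.2061
(1,1): Delta=0.8764 Bond=-19.0794
(2,0): Delta=0.0000 Bond=0.0000
(2,1): Delta=0.6060 Bond=-13.4380
(2,2): Delta=1.0000 Bond=-26.4414
V0=6.1739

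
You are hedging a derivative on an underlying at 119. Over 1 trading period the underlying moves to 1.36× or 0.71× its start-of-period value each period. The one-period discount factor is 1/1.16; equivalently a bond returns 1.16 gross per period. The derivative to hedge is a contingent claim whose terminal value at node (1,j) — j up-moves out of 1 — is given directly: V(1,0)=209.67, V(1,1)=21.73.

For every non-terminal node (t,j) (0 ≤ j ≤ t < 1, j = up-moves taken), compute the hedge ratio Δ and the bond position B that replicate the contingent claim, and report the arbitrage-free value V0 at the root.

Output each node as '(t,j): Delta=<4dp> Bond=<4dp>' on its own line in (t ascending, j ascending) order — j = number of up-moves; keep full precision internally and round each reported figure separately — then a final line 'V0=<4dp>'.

(0,0): Delta=-2.4297 Bond=357.7227
V0=68.5842

Under the risk-neutral measure, an up-move has probability p* = (R−d)/(u−d) = 0.6923 and values discount at R = 1.16.
At expiry t=1: V(1,0)=209.6700, V(1,1)=21.7300
(0,0): S=119.0000. Δ = (V_up−V_dn)/(S_up−S_dn) = (21.7300−209.6700)/(161.8400−84.4900) = -2.4297. V = [p*·21.7300 + (1−p*)·209.6700]/1.16 = 68.5842. B = V − Δ·S = 357.7227.
Each (Δ,B) replicates both successor values, so the strategy is self-financing and V0 is arbitrage-free.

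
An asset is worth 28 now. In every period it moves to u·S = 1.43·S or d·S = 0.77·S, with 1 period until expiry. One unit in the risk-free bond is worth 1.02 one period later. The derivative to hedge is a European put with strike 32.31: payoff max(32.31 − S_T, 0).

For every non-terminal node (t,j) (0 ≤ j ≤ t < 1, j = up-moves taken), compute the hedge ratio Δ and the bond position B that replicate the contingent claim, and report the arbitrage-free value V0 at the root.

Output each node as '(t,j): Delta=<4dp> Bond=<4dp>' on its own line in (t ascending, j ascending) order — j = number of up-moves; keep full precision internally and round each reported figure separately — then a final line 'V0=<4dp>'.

(0,0): Delta=-0.5817 Bond=22.8350
V0=6.5471

Risk-neutral probability p* = (R−d)/(u−d) = (1.02−0.77)/(1.43−0.77) = 0.3788.
At expiry t=1: V(1,0)=10.7500, V(1,1)=0.0000
Node (0,0) S=28.0000: V=(p*·0.0000+(1−p*)·10.7500)/1.02=6.5471; Δ=(0.0000−10.7500)/(40.0400−21.5600)=-0.5817; B=V−Δ·S=22.8350
Each (Δ,B) replicates both successor values, so the strategy is self-financing and V0 is arbitrage-free.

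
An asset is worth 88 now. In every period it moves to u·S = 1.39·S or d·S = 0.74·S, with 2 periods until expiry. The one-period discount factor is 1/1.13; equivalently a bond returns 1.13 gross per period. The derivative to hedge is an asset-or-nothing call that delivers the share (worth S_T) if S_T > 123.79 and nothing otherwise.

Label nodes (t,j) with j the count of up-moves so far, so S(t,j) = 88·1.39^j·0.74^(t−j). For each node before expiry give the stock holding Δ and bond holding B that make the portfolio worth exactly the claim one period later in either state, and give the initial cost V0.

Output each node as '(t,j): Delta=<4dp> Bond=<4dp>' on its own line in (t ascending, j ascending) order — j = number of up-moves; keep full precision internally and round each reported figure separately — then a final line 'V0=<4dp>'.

No-arbitrage ⇒ martingale measure with p* = (R−d)/(u−d) = 0.6000.
At expiry t=2: V(2,0)=0.0000, V(2,1)=0.0000, V(2,2)=170.0248
Node (1,0) S=65.1200: V=(p*·0.0000+(1−p*)·0.0000)/1.13=0.0000; Δ=(0.0000−0.0000)/(90.5168−48.1888)=0.0000; B=V−Δ·S=0.0000
Node (1,1) S=122.3200: V=(p*·170.0248+(1−p*)·0.0000)/1.13=90.2787; Δ=(170.0248−0.0000)/(170.0248−90.5168)=2.1385; B=V−Δ·S=-171.2980
Node (0,0) S=88.0000: V=(p*·90.2787+(1−p*)·0.0000)/1.13=47.9356; Δ=(90.2787−0.0000)/(122.3200−65.1200)=1.5783; B=V−Δ·S=-90.9547
Self-financing check: at every node Δ·S+B equals the discounted successor values.

(0,0): Delta=1.5783 Bond=-90.9547
(1,0): Delta=0.0000 Bond=0.0000
(1,1): Delta=2.1385 Bond=-171.2980
V0=47.9356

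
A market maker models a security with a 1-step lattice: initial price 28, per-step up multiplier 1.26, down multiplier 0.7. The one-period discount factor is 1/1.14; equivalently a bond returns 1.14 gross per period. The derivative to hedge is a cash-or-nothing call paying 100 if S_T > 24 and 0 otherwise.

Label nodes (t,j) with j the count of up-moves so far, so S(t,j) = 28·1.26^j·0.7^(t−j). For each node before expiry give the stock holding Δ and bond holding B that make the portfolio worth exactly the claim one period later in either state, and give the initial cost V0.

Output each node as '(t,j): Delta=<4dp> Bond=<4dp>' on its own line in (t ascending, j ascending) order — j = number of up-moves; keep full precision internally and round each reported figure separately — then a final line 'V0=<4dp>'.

(0,0): Delta=6.3776 Bond=-109.6491
V0=68.9223

Under the risk-neutral measure, an up-move has probability p* = (R−d)/(u−d) = 0.7857 and values discount at R = 1.14.
Payoff layer (t=1): V(1,0)=0.0000, V(1,1)=100.0000
  t=0,j=0: stock 28.0000 → up 35.2800 (V=100.0000), down 19.6000 (V=0.0000). Price 68.9223; hedge Δ=6.3776, bond B=-109.6491.
Each (Δ,B) replicates both successor values, so the strategy is self-financing and V0 is arbitrage-free.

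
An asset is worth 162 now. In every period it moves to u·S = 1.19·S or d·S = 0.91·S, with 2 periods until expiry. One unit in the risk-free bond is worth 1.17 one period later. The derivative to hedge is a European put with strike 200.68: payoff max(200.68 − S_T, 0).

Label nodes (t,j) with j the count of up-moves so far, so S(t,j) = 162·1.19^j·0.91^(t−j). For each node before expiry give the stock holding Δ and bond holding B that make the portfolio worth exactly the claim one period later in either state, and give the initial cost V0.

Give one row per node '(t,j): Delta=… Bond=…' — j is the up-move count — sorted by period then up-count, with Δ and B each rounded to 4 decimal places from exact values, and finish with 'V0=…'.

(0,0): Delta=-0.4974 Bond=83.2657
(1,0): Delta=-1.0000 Bond=171.5214
(1,1): Delta=-0.4678 Bond=91.7208
V0=2.6948

Under the risk-neutral measure, an up-move has probability p* = (R−d)/(u−d) = 0.9286 and values discount at R = 1.17.
Payoff layer (t=2): V(2,0)=66.5278, V(2,1)=25.2502, V(2,2)=0.0000
Node (1,0) S=147.4200: V=(p*·25.2502+(1−p*)·66.5278)/1.17=24.1014; Δ=(25.2502−66.5278)/(175.4298−134.1522)=-1.0000; B=V−Δ·S=171.5214
Node (1,1) S=192.7800: V=(p*·0.0000+(1−p*)·25.2502)/1.17=1.5415; Δ=(0.0000−25.2502)/(229.4082−175.4298)=-0.4678; B=V−Δ·S=91.7208
Node (0,0) S=162.0000: V=(p*·1.5415+(1−p*)·24.1014)/1.17=2.6948; Δ=(1.5415−24.1014)/(192.7800−147.4200)=-0.4974; B=V−Δ·S=83.2657
Root portfolio cost Δ·162+B reproduces V0=2.6948.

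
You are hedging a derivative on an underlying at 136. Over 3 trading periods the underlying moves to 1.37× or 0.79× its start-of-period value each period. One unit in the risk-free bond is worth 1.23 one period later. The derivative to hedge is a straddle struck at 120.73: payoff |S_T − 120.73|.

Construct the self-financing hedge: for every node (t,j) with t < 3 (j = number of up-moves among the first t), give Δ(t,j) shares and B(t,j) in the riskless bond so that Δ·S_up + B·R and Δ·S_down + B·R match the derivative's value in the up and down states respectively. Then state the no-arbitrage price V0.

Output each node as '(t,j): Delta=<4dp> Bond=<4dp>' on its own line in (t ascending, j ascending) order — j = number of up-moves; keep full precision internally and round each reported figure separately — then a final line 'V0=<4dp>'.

(0,0): Delta=0.9246 Bond=-53.1830
(1,0): Delta=0.6019 Bond=-30.7402
(1,1): Delta=0.9838 Bond=-76.4481
(2,0): Delta=-1.0000 Bond=98.1545
(2,1): Delta=0.8958 Bond=-81.0720
(2,2): Delta=1.0000 Bond=-98.1545
V0=72.5668

Since d<R<u, set p* = (R−d)/(u−d) = 0.7586; price each node as the discounted p*-expectation of its children.
At expiry t=3: V(3,0)=53.6767, V(3,1)=4.4477, V(3,2)=80.9241, V(3,3)=228.9740
  t=2,j=0: stock 84.8776 → up 116.2823 (V=4.4477), down 67.0533 (V=53.6767). Price 13.2769; hedge Δ=-1.0000, bond B=98.1545.
  t=2,j=1: stock 147.1928 → up 201.6541 (V=80.9241), down 116.2823 (V=4.4477). Price 50.7840; hedge Δ=0.8958, bond B=-81.0720.
  t=2,j=2: stock 255.2584 → up 349.7040 (V=228.9740), down 201.6541 (V=80.9241). Price 157.1039; hedge Δ=1.0000, bond B=-98.1545.
  t=1,j=0: stock 107.4400 → up 147.1928 (V=50.7840), down 84.8776 (V=13.2769). Price 33.9273; hedge Δ=0.6019, bond B=-30.7402.
  t=1,j=1: stock 186.3200 → up 255.2584 (V=157.1039), down 147.1928 (V=50.7840). Price 106.8622; hedge Δ=0.9838, bond B=-76.4481.
  t=0,j=0: stock 136.0000 → up 186.3200 (V=106.8622), down 107.4400 (V=33.9273). Price 72.5668; hedge Δ=0.9246, bond B=-53.1830.
Root portfolio cost Δ·136+B reproduces V0=72.5668.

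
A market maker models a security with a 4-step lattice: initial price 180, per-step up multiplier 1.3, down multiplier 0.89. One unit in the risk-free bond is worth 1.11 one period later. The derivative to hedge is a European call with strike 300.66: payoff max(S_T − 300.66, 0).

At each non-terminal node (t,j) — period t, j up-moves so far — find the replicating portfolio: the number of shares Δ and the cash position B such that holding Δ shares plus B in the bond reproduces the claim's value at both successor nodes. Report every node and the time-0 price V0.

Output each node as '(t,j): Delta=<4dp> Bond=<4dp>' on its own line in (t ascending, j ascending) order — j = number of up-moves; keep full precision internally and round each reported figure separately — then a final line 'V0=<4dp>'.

(0,0): Delta=0.4516 Bond=-59.9611
(1,0): Delta=0.1825 Bond=-23.4438
(1,1): Delta=0.6108 Bond=-103.7909
(2,0): Delta=0.0000 Bond=0.0000
(2,1): Delta=0.2904 Bond=-48.4966
(2,2): Delta=0.8002 Bond=-172.8223
(3,0): Delta=0.0000 Bond=0.0000
(3,1): Delta=0.0000 Bond=0.0000
(3,2): Delta=0.4621 Bond=-100.3218
(3,3): Delta=1.0000 Bond=-270.8649
V0=21.3332

Since d<R<u, set p* = (R−d)/(u−d) = 0.5366; price each node as the discounted p*-expectation of its children.
Terminal payoffs: V(4,0)=0.0000, V(4,1)=0.0000, V(4,2)=0.0000, V(4,3)=51.2994, V(4,4)=213.4380
Node (3,0) S=126.8944: V=(p*·0.0000+(1−p*)·0.0000)/1.11=0.0000; Δ=(0.0000−0.0000)/(164.9627−112.9360)=0.0000; B=V−Δ·S=0.0000
Node (3,1) S=185.3514: V=(p*·0.0000+(1−p*)·0.0000)/1.11=0.0000; Δ=(0.0000−0.0000)/(240.9568−164.9627)=0.0000; B=V−Δ·S=0.0000
Node (3,2) S=270.7380: V=(p*·51.2994+(1−p*)·0.0000)/1.11=24.7987; Δ=(51.2994−0.0000)/(351.9594−240.9568)=0.4621; B=V−Δ·S=-100.3218
Node (3,3) S=395.4600: V=(p*·213.4380+(1−p*)·51.2994)/1.11=124.5951; Δ=(213.4380−51.2994)/(514.0980−351.9594)=1.0000; B=V−Δ·S=-270.8649
Node (2,0) S=142.5780: V=(p*·0.0000+(1−p*)·0.0000)/1.11=0.0000; Δ=(0.0000−0.0000)/(185.3514−126.8944)=0.0000; B=V−Δ·S=0.0000
Node (2,1) S=208.2600: V=(p*·24.7987+(1−p*)·0.0000)/1.11=11.9879; Δ=(24.7987−0.0000)/(270.7380−185.3514)=0.2904; B=V−Δ·S=-48.4966
Node (2,2) S=304.2000: V=(p*·124.5951+(1−p*)·24.7987)/1.11=70.5838; Δ=(124.5951−24.7987)/(395.4600−270.7380)=0.8002; B=V−Δ·S=-172.8223
Node (1,0) S=160.2000: V=(p*·11.9879+(1−p*)·0.0000)/1.11=5.7951; Δ=(11.9879−0.0000)/(208.2600−142.5780)=0.1825; B=V−Δ·S=-23.4438
Node (1,1) S=234.0000: V=(p*·70.5838+(1−p*)·11.9879)/1.11=39.1258; Δ=(70.5838−11.9879)/(304.2000−208.2600)=0.6108; B=V−Δ·S=-103.7909
Node (0,0) S=180.0000: V=(p*·39.1258+(1−p*)·5.7951)/1.11=21.3332; Δ=(39.1258−5.7951)/(234.0000−160.2000)=0.4516; B=V−Δ·S=-59.9611
Root portfolio cost Δ·180+B reproduces V0=21.3332.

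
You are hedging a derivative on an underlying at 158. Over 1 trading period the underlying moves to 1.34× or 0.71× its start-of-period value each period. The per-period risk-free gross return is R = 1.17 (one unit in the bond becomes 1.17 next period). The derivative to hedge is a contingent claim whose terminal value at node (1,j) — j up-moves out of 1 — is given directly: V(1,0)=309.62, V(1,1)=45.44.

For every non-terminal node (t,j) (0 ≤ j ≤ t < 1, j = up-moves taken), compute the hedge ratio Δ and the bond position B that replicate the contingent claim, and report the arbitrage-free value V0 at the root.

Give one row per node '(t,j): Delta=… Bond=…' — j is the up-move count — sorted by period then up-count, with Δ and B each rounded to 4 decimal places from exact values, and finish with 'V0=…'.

Since d<R<u, set p* = (R−d)/(u−d) = 0.7302; price each node as the discounted p*-expectation of its children.
Terminal payoffs: V(1,0)=309.6200, V(1,1)=45.4400
Node (0,0) S=158.0000: V=(p*·45.4400+(1−p*)·309.6200)/1.17=99.7664; Δ=(45.4400−309.6200)/(211.7200−112.1800)=-2.6540; B=V−Δ·S=519.0997
The time-0 hedge costs 99.7664, which is the no-arbitrage price.

(0,0): Delta=-2.6540 Bond=519.0997
V0=99.7664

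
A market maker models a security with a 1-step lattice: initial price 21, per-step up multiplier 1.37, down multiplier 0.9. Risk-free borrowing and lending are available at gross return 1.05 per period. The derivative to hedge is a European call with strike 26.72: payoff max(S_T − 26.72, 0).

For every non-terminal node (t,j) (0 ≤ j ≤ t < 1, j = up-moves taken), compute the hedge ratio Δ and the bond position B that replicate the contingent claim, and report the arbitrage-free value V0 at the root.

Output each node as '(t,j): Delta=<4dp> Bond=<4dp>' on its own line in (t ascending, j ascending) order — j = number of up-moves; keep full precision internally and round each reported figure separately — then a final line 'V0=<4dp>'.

Under the risk-neutral measure, an up-move has probability p* = (R−d)/(u−d) = 0.3191 and values discount at R = 1.05.
Terminal values V(1,·): V(1,0)=0.0000, V(1,1)=2.0500
(0,0): S=21.0000. Δ = (V_up−V_dn)/(S_up−S_dn) = (2.0500−0.0000)/(28.7700−18.9000) = 0.2077. V = [p*·2.0500 + (1−p*)·0.0000]/1.05 = 0.6231. B = V − Δ·S = -3.7386.
The time-0 hedge costs 0.6231, which is the no-arbitrage price.

(0,0): Delta=0.2077 Bond=-3.7386
V0=0.6231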